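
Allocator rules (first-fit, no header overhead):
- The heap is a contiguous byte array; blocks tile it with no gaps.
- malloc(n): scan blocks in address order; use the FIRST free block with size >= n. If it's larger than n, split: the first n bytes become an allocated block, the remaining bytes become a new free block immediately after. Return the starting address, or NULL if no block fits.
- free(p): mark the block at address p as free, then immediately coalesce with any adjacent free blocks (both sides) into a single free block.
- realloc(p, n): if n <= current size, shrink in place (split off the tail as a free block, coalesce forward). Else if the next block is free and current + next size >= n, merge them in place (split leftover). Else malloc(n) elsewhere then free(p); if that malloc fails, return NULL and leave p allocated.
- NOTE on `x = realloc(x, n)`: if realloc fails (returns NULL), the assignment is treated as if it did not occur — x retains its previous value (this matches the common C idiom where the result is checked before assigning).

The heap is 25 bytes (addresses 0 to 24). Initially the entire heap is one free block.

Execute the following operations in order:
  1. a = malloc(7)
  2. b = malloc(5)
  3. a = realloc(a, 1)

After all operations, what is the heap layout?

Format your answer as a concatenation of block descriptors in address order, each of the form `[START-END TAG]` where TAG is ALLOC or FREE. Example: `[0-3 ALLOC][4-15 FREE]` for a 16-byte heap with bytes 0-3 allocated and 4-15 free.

Op 1: a = malloc(7) -> a = 0; heap: [0-6 ALLOC][7-24 FREE]
Op 2: b = malloc(5) -> b = 7; heap: [0-6 ALLOC][7-11 ALLOC][12-24 FREE]
Op 3: a = realloc(a, 1) -> a = 0; heap: [0-0 ALLOC][1-6 FREE][7-11 ALLOC][12-24 FREE]

Answer: [0-0 ALLOC][1-6 FREE][7-11 ALLOC][12-24 FREE]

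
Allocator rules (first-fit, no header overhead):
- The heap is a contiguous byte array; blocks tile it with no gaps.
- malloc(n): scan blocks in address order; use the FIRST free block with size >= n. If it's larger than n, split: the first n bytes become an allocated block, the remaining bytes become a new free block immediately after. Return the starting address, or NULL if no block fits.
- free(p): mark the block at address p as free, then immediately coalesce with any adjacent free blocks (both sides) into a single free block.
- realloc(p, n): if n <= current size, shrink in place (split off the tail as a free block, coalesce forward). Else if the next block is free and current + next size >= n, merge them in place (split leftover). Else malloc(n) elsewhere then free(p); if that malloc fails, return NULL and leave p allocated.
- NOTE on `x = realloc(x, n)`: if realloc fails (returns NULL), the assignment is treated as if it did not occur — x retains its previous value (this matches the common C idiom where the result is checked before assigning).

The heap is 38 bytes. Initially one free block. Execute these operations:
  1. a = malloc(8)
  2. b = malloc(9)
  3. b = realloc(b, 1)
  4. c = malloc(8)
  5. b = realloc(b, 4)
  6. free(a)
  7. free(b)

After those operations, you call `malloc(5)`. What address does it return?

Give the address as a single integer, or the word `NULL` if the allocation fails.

Answer: 0

Derivation:
Op 1: a = malloc(8) -> a = 0; heap: [0-7 ALLOC][8-37 FREE]
Op 2: b = malloc(9) -> b = 8; heap: [0-7 ALLOC][8-16 ALLOC][17-37 FREE]
Op 3: b = realloc(b, 1) -> b = 8; heap: [0-7 ALLOC][8-8 ALLOC][9-37 FREE]
Op 4: c = malloc(8) -> c = 9; heap: [0-7 ALLOC][8-8 ALLOC][9-16 ALLOC][17-37 FREE]
Op 5: b = realloc(b, 4) -> b = 17; heap: [0-7 ALLOC][8-8 FREE][9-16 ALLOC][17-20 ALLOC][21-37 FREE]
Op 6: free(a) -> (freed a); heap: [0-8 FREE][9-16 ALLOC][17-20 ALLOC][21-37 FREE]
Op 7: free(b) -> (freed b); heap: [0-8 FREE][9-16 ALLOC][17-37 FREE]
malloc(5): first-fit scan over [0-8 FREE][9-16 ALLOC][17-37 FREE] -> 0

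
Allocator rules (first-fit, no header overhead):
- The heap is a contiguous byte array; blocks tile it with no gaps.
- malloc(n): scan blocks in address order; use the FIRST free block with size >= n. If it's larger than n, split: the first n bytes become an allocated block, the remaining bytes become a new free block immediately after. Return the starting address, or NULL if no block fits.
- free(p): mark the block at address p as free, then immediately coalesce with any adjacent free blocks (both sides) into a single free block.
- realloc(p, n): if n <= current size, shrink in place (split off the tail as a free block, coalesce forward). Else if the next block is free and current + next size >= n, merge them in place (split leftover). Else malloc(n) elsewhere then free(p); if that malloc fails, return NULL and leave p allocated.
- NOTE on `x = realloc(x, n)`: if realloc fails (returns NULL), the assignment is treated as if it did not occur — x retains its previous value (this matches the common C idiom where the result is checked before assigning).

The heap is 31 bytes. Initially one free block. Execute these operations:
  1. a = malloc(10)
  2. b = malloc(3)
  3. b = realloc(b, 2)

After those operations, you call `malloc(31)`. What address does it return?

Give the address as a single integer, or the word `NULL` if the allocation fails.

Answer: NULL

Derivation:
Op 1: a = malloc(10) -> a = 0; heap: [0-9 ALLOC][10-30 FREE]
Op 2: b = malloc(3) -> b = 10; heap: [0-9 ALLOC][10-12 ALLOC][13-30 FREE]
Op 3: b = realloc(b, 2) -> b = 10; heap: [0-9 ALLOC][10-11 ALLOC][12-30 FREE]
malloc(31): first-fit scan over [0-9 ALLOC][10-11 ALLOC][12-30 FREE] -> NULL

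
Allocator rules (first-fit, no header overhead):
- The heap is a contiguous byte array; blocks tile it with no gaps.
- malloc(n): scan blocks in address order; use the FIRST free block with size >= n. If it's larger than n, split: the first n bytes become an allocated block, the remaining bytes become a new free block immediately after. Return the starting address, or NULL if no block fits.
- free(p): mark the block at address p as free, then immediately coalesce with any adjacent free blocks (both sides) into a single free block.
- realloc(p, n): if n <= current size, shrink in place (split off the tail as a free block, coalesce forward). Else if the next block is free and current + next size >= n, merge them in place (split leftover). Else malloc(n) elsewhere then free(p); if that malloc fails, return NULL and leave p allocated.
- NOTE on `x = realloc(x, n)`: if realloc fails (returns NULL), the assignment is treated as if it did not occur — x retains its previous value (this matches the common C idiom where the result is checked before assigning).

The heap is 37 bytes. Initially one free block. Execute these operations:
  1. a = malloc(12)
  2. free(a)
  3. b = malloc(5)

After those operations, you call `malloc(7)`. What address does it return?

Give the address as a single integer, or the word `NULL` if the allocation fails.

Op 1: a = malloc(12) -> a = 0; heap: [0-11 ALLOC][12-36 FREE]
Op 2: free(a) -> (freed a); heap: [0-36 FREE]
Op 3: b = malloc(5) -> b = 0; heap: [0-4 ALLOC][5-36 FREE]
malloc(7): first-fit scan over [0-4 ALLOC][5-36 FREE] -> 5

Answer: 5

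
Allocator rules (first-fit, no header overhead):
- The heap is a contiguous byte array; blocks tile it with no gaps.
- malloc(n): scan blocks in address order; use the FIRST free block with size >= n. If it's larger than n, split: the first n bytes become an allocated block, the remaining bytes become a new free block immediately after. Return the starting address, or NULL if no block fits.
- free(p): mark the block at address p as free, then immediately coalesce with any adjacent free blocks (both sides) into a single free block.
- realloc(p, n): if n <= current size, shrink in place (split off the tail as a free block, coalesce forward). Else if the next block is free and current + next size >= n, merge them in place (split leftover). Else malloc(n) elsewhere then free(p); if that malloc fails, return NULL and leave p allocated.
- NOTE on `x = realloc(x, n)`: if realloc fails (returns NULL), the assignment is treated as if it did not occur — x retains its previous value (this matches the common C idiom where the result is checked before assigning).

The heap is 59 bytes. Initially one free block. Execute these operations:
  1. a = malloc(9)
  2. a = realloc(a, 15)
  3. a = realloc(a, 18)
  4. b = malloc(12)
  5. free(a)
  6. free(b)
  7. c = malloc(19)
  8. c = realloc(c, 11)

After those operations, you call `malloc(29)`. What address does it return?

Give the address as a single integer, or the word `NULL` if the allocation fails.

Op 1: a = malloc(9) -> a = 0; heap: [0-8 ALLOC][9-58 FREE]
Op 2: a = realloc(a, 15) -> a = 0; heap: [0-14 ALLOC][15-58 FREE]
Op 3: a = realloc(a, 18) -> a = 0; heap: [0-17 ALLOC][18-58 FREE]
Op 4: b = malloc(12) -> b = 18; heap: [0-17 ALLOC][18-29 ALLOC][30-58 FREE]
Op 5: free(a) -> (freed a); heap: [0-17 FREE][18-29 ALLOC][30-58 FREE]
Op 6: free(b) -> (freed b); heap: [0-58 FREE]
Op 7: c = malloc(19) -> c = 0; heap: [0-18 ALLOC][19-58 FREE]
Op 8: c = realloc(c, 11) -> c = 0; heap: [0-10 ALLOC][11-58 FREE]
malloc(29): first-fit scan over [0-10 ALLOC][11-58 FREE] -> 11

Answer: 11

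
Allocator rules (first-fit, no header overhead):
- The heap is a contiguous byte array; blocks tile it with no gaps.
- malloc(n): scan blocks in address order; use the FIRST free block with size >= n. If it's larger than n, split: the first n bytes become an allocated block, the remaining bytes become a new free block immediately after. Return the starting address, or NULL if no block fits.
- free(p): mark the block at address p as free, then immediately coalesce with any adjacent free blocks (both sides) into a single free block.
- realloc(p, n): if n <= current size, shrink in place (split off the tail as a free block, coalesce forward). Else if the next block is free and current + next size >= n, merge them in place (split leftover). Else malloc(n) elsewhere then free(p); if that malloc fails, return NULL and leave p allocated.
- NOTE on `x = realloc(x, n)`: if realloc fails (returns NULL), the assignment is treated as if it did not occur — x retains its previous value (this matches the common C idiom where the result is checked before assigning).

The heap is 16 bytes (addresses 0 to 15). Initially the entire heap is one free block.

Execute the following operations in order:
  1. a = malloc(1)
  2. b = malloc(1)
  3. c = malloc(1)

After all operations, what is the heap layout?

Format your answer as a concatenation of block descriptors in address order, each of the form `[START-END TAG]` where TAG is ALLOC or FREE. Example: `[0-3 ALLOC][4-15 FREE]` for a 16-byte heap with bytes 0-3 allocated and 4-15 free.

Op 1: a = malloc(1) -> a = 0; heap: [0-0 ALLOC][1-15 FREE]
Op 2: b = malloc(1) -> b = 1; heap: [0-0 ALLOC][1-1 ALLOC][2-15 FREE]
Op 3: c = malloc(1) -> c = 2; heap: [0-0 ALLOC][1-1 ALLOC][2-2 ALLOC][3-15 FREE]

Answer: [0-0 ALLOC][1-1 ALLOC][2-2 ALLOC][3-15 FREE]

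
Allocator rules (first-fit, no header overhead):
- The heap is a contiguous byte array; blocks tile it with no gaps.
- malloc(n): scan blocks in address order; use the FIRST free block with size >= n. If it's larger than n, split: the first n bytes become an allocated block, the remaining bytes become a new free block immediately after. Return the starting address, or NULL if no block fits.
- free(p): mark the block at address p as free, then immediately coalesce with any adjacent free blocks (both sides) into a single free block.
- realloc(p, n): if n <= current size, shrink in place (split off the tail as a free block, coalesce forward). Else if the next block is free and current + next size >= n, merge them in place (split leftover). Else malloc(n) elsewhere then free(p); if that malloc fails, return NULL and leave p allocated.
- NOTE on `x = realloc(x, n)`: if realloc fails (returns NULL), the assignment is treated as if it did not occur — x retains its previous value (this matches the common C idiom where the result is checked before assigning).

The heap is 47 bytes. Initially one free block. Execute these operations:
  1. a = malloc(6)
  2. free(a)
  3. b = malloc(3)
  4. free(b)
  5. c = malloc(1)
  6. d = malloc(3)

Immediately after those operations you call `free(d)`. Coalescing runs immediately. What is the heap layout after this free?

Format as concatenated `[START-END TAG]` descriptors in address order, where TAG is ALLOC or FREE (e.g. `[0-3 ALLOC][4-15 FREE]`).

Op 1: a = malloc(6) -> a = 0; heap: [0-5 ALLOC][6-46 FREE]
Op 2: free(a) -> (freed a); heap: [0-46 FREE]
Op 3: b = malloc(3) -> b = 0; heap: [0-2 ALLOC][3-46 FREE]
Op 4: free(b) -> (freed b); heap: [0-46 FREE]
Op 5: c = malloc(1) -> c = 0; heap: [0-0 ALLOC][1-46 FREE]
Op 6: d = malloc(3) -> d = 1; heap: [0-0 ALLOC][1-3 ALLOC][4-46 FREE]
free(d): d = 1 -> block [1-3 ALLOC]; mark free, coalesce with adjacent free neighbors -> [0-0 ALLOC][1-46 FREE]

Answer: [0-0 ALLOC][1-46 FREE]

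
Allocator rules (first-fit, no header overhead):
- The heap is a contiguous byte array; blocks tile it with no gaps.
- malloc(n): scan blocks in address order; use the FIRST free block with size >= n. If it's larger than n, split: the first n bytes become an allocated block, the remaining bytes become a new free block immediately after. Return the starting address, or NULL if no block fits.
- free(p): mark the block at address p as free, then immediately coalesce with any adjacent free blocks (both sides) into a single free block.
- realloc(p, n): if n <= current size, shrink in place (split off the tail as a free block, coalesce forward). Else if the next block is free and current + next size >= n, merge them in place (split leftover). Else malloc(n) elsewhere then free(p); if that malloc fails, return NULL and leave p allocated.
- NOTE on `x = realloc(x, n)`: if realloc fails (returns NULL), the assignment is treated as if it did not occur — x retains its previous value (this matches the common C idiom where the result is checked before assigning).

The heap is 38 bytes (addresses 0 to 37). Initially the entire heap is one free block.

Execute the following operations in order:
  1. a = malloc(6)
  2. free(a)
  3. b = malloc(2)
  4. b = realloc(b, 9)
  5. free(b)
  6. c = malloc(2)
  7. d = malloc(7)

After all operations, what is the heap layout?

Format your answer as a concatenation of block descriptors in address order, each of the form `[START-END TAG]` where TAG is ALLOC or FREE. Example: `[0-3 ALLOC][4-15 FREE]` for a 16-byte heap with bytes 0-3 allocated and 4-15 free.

Op 1: a = malloc(6) -> a = 0; heap: [0-5 ALLOC][6-37 FREE]
Op 2: free(a) -> (freed a); heap: [0-37 FREE]
Op 3: b = malloc(2) -> b = 0; heap: [0-1 ALLOC][2-37 FREE]
Op 4: b = realloc(b, 9) -> b = 0; heap: [0-8 ALLOC][9-37 FREE]
Op 5: free(b) -> (freed b); heap: [0-37 FREE]
Op 6: c = malloc(2) -> c = 0; heap: [0-1 ALLOC][2-37 FREE]
Op 7: d = malloc(7) -> d = 2; heap: [0-1 ALLOC][2-8 ALLOC][9-37 FREE]

Answer: [0-1 ALLOC][2-8 ALLOC][9-37 FREE]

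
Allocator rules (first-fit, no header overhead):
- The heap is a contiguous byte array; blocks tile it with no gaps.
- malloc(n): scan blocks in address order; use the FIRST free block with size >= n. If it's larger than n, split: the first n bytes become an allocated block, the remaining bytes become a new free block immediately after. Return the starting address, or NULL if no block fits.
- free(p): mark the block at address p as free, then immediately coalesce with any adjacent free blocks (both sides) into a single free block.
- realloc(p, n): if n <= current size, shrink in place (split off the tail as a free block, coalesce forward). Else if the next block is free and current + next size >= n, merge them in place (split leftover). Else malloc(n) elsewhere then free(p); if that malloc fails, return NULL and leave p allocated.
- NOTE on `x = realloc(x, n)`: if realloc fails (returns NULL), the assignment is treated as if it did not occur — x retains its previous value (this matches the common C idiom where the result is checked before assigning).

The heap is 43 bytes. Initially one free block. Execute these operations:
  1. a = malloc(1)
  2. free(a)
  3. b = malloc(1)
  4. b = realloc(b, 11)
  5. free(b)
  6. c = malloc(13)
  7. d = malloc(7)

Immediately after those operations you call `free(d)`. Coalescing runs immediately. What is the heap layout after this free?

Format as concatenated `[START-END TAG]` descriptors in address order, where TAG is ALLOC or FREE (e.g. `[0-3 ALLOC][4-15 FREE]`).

Op 1: a = malloc(1) -> a = 0; heap: [0-0 ALLOC][1-42 FREE]
Op 2: free(a) -> (freed a); heap: [0-42 FREE]
Op 3: b = malloc(1) -> b = 0; heap: [0-0 ALLOC][1-42 FREE]
Op 4: b = realloc(b, 11) -> b = 0; heap: [0-10 ALLOC][11-42 FREE]
Op 5: free(b) -> (freed b); heap: [0-42 FREE]
Op 6: c = malloc(13) -> c = 0; heap: [0-12 ALLOC][13-42 FREE]
Op 7: d = malloc(7) -> d = 13; heap: [0-12 ALLOC][13-19 ALLOC][20-42 FREE]
free(d): d = 13 -> block [13-19 ALLOC]; mark free, coalesce with adjacent free neighbors -> [0-12 ALLOC][13-42 FREE]

Answer: [0-12 ALLOC][13-42 FREE]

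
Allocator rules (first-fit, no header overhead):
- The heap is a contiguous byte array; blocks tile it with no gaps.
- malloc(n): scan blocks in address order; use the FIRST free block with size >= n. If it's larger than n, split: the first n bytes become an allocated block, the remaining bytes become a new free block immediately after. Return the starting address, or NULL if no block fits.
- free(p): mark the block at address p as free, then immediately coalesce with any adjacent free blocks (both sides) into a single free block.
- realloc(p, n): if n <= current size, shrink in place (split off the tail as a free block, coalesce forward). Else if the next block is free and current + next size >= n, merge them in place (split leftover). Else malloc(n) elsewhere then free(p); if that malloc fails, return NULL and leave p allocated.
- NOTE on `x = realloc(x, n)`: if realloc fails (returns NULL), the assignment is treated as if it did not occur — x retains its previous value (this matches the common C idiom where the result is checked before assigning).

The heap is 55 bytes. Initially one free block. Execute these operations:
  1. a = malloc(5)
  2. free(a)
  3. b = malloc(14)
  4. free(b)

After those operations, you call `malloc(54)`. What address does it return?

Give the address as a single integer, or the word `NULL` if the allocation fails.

Op 1: a = malloc(5) -> a = 0; heap: [0-4 ALLOC][5-54 FREE]
Op 2: free(a) -> (freed a); heap: [0-54 FREE]
Op 3: b = malloc(14) -> b = 0; heap: [0-13 ALLOC][14-54 FREE]
Op 4: free(b) -> (freed b); heap: [0-54 FREE]
malloc(54): first-fit scan over [0-54 FREE] -> 0

Answer: 0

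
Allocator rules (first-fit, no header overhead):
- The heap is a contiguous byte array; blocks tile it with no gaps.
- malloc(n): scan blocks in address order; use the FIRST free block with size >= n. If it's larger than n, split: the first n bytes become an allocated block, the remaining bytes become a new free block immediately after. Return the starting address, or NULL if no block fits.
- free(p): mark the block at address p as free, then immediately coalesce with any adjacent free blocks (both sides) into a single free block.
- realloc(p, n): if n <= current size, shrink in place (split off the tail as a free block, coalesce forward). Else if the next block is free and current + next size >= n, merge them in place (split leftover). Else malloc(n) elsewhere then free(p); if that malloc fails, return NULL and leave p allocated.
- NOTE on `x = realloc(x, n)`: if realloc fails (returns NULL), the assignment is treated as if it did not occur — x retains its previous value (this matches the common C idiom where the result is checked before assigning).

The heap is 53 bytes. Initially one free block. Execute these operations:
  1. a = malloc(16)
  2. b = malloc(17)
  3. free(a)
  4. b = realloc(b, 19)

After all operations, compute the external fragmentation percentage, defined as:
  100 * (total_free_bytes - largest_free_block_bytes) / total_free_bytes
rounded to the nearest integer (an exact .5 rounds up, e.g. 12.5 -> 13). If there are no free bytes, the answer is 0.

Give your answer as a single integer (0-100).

Op 1: a = malloc(16) -> a = 0; heap: [0-15 ALLOC][16-52 FREE]
Op 2: b = malloc(17) -> b = 16; heap: [0-15 ALLOC][16-32 ALLOC][33-52 FREE]
Op 3: free(a) -> (freed a); heap: [0-15 FREE][16-32 ALLOC][33-52 FREE]
Op 4: b = realloc(b, 19) -> b = 16; heap: [0-15 FREE][16-34 ALLOC][35-52 FREE]
Free blocks: [16 18] total_free=34 largest=18 -> 100*(34-18)/34 = 1600/34 ≈ 47.059 -> rounds to 47

Answer: 47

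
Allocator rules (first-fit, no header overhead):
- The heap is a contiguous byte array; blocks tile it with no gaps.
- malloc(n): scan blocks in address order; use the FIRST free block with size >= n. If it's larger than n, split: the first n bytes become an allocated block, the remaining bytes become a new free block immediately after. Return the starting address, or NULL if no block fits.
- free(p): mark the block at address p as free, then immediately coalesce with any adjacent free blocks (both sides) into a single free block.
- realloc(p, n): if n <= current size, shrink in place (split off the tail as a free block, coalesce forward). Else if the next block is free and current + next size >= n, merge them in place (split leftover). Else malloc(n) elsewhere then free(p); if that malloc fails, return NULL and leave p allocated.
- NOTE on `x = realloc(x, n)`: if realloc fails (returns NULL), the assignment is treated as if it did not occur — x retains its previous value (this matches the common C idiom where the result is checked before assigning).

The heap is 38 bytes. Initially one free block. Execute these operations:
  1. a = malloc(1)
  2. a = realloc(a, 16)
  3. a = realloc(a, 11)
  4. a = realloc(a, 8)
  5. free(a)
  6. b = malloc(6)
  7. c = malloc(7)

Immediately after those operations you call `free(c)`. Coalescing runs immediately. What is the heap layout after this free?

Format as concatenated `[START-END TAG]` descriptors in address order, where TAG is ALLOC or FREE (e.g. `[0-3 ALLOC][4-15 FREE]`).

Op 1: a = malloc(1) -> a = 0; heap: [0-0 ALLOC][1-37 FREE]
Op 2: a = realloc(a, 16) -> a = 0; heap: [0-15 ALLOC][16-37 FREE]
Op 3: a = realloc(a, 11) -> a = 0; heap: [0-10 ALLOC][11-37 FREE]
Op 4: a = realloc(a, 8) -> a = 0; heap: [0-7 ALLOC][8-37 FREE]
Op 5: free(a) -> (freed a); heap: [0-37 FREE]
Op 6: b = malloc(6) -> b = 0; heap: [0-5 ALLOC][6-37 FREE]
Op 7: c = malloc(7) -> c = 6; heap: [0-5 ALLOC][6-12 ALLOC][13-37 FREE]
free(c): c = 6 -> block [6-12 ALLOC]; mark free, coalesce with adjacent free neighbors -> [0-5 ALLOC][6-37 FREE]

Answer: [0-5 ALLOC][6-37 FREE]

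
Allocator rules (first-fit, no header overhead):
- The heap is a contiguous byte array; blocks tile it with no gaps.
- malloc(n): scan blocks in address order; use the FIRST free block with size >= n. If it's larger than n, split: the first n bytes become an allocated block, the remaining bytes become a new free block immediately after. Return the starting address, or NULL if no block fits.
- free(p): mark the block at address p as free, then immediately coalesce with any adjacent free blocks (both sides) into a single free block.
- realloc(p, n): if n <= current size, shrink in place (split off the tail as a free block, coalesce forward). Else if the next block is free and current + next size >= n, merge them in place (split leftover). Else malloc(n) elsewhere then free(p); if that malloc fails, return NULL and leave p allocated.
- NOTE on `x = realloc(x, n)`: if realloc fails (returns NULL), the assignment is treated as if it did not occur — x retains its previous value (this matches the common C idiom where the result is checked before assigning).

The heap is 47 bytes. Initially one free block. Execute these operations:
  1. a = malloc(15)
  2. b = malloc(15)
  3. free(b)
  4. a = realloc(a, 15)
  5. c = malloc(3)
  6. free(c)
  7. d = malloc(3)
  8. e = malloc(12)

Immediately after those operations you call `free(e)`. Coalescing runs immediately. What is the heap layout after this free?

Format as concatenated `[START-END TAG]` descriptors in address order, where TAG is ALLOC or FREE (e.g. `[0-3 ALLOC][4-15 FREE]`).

Answer: [0-14 ALLOC][15-17 ALLOC][18-46 FREE]

Derivation:
Op 1: a = malloc(15) -> a = 0; heap: [0-14 ALLOC][15-46 FREE]
Op 2: b = malloc(15) -> b = 15; heap: [0-14 ALLOC][15-29 ALLOC][30-46 FREE]
Op 3: free(b) -> (freed b); heap: [0-14 ALLOC][15-46 FREE]
Op 4: a = realloc(a, 15) -> a = 0; heap: [0-14 ALLOC][15-46 FREE]
Op 5: c = malloc(3) -> c = 15; heap: [0-14 ALLOC][15-17 ALLOC][18-46 FREE]
Op 6: free(c) -> (freed c); heap: [0-14 ALLOC][15-46 FREE]
Op 7: d = malloc(3) -> d = 15; heap: [0-14 ALLOC][15-17 ALLOC][18-46 FREE]
Op 8: e = malloc(12) -> e = 18; heap: [0-14 ALLOC][15-17 ALLOC][18-29 ALLOC][30-46 FREE]
free(e): e = 18 -> block [18-29 ALLOC]; mark free, coalesce with adjacent free neighbors -> [0-14 ALLOC][15-17 ALLOC][18-46 FREE]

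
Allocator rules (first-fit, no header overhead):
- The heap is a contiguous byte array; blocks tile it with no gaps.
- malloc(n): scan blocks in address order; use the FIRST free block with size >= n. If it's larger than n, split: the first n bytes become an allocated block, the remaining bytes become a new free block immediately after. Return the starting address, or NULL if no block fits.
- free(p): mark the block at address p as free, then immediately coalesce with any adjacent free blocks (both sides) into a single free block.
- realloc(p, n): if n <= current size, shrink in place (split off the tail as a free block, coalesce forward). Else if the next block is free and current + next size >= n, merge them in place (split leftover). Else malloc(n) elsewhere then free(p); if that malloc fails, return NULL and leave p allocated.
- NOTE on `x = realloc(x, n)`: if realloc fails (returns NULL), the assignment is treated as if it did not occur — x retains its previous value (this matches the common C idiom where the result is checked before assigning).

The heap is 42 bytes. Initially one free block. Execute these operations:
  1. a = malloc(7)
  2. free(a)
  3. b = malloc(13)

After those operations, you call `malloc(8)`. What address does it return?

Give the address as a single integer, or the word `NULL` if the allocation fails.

Op 1: a = malloc(7) -> a = 0; heap: [0-6 ALLOC][7-41 FREE]
Op 2: free(a) -> (freed a); heap: [0-41 FREE]
Op 3: b = malloc(13) -> b = 0; heap: [0-12 ALLOC][13-41 FREE]
malloc(8): first-fit scan over [0-12 ALLOC][13-41 FREE] -> 13

Answer: 13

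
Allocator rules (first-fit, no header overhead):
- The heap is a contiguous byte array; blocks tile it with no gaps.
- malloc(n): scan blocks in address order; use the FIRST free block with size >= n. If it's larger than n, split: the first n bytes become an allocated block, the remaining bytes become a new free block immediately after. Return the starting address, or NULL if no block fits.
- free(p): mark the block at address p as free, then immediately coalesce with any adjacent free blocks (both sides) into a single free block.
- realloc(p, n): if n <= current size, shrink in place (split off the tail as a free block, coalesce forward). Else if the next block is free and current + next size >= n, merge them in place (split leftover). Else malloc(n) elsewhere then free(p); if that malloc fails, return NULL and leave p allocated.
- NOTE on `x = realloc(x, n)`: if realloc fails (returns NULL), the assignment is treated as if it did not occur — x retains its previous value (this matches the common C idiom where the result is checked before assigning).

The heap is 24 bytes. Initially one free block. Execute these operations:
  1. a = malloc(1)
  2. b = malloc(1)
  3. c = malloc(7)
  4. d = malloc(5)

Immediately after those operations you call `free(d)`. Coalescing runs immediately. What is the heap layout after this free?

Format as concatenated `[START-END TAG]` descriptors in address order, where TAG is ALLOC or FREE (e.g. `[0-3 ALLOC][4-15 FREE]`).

Op 1: a = malloc(1) -> a = 0; heap: [0-0 ALLOC][1-23 FREE]
Op 2: b = malloc(1) -> b = 1; heap: [0-0 ALLOC][1-1 ALLOC][2-23 FREE]
Op 3: c = malloc(7) -> c = 2; heap: [0-0 ALLOC][1-1 ALLOC][2-8 ALLOC][9-23 FREE]
Op 4: d = malloc(5) -> d = 9; heap: [0-0 ALLOC][1-1 ALLOC][2-8 ALLOC][9-13 ALLOC][14-23 FREE]
free(d): d = 9 -> block [9-13 ALLOC]; mark free, coalesce with adjacent free neighbors -> [0-0 ALLOC][1-1 ALLOC][2-8 ALLOC][9-23 FREE]

Answer: [0-0 ALLOC][1-1 ALLOC][2-8 ALLOC][9-23 FREE]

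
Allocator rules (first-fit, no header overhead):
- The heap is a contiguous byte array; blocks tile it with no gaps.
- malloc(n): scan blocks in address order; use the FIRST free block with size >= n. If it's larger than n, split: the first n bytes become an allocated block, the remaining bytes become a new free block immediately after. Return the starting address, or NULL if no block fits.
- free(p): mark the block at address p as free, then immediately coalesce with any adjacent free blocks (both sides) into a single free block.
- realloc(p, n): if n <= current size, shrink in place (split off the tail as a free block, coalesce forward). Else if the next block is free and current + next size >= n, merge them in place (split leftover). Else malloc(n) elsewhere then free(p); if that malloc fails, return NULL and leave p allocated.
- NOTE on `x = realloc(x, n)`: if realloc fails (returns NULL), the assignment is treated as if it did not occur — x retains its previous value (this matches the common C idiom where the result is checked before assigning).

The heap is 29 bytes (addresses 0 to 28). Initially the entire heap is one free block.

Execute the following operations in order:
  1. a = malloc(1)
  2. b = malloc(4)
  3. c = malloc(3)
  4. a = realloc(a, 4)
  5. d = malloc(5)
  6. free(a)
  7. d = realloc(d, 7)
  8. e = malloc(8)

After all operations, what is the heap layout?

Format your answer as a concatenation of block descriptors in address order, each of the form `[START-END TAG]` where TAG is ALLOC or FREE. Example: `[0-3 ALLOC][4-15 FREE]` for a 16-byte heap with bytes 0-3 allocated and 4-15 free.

Op 1: a = malloc(1) -> a = 0; heap: [0-0 ALLOC][1-28 FREE]
Op 2: b = malloc(4) -> b = 1; heap: [0-0 ALLOC][1-4 ALLOC][5-28 FREE]
Op 3: c = malloc(3) -> c = 5; heap: [0-0 ALLOC][1-4 ALLOC][5-7 ALLOC][8-28 FREE]
Op 4: a = realloc(a, 4) -> a = 8; heap: [0-0 FREE][1-4 ALLOC][5-7 ALLOC][8-11 ALLOC][12-28 FREE]
Op 5: d = malloc(5) -> d = 12; heap: [0-0 FREE][1-4 ALLOC][5-7 ALLOC][8-11 ALLOC][12-16 ALLOC][17-28 FREE]
Op 6: free(a) -> (freed a); heap: [0-0 FREE][1-4 ALLOC][5-7 ALLOC][8-11 FREE][12-16 ALLOC][17-28 FREE]
Op 7: d = realloc(d, 7) -> d = 12; heap: [0-0 FREE][1-4 ALLOC][5-7 ALLOC][8-11 FREE][12-18 ALLOC][19-28 FREE]
Op 8: e = malloc(8) -> e = 19; heap: [0-0 FREE][1-4 ALLOC][5-7 ALLOC][8-11 FREE][12-18 ALLOC][19-26 ALLOC][27-28 FREE]

Answer: [0-0 FREE][1-4 ALLOC][5-7 ALLOC][8-11 FREE][12-18 ALLOC][19-26 ALLOC][27-28 FREE]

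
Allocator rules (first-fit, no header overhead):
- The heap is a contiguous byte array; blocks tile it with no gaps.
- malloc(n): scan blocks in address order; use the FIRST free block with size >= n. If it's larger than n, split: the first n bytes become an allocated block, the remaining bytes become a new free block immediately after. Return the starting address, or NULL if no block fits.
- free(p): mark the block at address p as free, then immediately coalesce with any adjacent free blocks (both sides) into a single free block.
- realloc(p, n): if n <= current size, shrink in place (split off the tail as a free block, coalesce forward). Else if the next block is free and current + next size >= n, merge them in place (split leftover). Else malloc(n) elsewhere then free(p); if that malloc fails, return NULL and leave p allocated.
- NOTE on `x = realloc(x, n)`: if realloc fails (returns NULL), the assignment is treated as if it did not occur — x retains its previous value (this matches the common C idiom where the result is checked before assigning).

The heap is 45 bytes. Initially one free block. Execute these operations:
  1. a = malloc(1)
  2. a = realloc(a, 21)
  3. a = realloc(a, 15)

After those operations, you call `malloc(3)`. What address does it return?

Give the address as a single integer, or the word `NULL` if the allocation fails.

Op 1: a = malloc(1) -> a = 0; heap: [0-0 ALLOC][1-44 FREE]
Op 2: a = realloc(a, 21) -> a = 0; heap: [0-20 ALLOC][21-44 FREE]
Op 3: a = realloc(a, 15) -> a = 0; heap: [0-14 ALLOC][15-44 FREE]
malloc(3): first-fit scan over [0-14 ALLOC][15-44 FREE] -> 15

Answer: 15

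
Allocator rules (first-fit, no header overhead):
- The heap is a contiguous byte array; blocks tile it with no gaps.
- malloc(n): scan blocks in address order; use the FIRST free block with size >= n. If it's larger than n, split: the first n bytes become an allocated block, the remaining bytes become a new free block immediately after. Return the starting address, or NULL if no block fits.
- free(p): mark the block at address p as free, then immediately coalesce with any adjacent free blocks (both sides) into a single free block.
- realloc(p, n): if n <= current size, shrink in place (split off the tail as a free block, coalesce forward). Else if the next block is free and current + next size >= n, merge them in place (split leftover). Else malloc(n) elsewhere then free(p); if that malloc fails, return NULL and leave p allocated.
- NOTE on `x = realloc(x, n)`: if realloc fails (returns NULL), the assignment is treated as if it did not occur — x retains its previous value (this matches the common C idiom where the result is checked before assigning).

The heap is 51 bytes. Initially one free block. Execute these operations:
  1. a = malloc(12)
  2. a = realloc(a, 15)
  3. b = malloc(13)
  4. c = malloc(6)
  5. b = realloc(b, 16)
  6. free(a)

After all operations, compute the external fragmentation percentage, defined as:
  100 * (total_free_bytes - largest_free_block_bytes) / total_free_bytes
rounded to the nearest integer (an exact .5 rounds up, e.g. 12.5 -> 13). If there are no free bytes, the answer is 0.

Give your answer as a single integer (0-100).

Answer: 3

Derivation:
Op 1: a = malloc(12) -> a = 0; heap: [0-11 ALLOC][12-50 FREE]
Op 2: a = realloc(a, 15) -> a = 0; heap: [0-14 ALLOC][15-50 FREE]
Op 3: b = malloc(13) -> b = 15; heap: [0-14 ALLOC][15-27 ALLOC][28-50 FREE]
Op 4: c = malloc(6) -> c = 28; heap: [0-14 ALLOC][15-27 ALLOC][28-33 ALLOC][34-50 FREE]
Op 5: b = realloc(b, 16) -> b = 34; heap: [0-14 ALLOC][15-27 FREE][28-33 ALLOC][34-49 ALLOC][50-50 FREE]
Op 6: free(a) -> (freed a); heap: [0-27 FREE][28-33 ALLOC][34-49 ALLOC][50-50 FREE]
Free blocks: [28 1] total_free=29 largest=28 -> 100*(29-28)/29 = 100/29 ≈ 3.448 -> rounds to 3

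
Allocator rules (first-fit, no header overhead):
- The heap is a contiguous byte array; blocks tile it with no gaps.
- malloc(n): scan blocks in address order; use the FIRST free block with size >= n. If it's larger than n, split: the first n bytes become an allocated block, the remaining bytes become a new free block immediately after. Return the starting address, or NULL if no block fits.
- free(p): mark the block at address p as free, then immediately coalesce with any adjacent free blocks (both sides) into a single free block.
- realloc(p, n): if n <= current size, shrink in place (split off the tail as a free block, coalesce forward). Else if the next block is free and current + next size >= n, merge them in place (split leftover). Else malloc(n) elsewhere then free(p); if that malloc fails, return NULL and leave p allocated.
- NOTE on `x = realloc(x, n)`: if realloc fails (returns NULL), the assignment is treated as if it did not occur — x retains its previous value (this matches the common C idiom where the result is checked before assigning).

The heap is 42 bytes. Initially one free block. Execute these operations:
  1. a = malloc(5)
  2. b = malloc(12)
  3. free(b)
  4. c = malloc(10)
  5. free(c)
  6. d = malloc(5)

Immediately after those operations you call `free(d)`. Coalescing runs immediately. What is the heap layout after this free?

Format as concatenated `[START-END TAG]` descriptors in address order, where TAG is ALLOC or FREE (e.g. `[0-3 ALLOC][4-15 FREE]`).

Answer: [0-4 ALLOC][5-41 FREE]

Derivation:
Op 1: a = malloc(5) -> a = 0; heap: [0-4 ALLOC][5-41 FREE]
Op 2: b = malloc(12) -> b = 5; heap: [0-4 ALLOC][5-16 ALLOC][17-41 FREE]
Op 3: free(b) -> (freed b); heap: [0-4 ALLOC][5-41 FREE]
Op 4: c = malloc(10) -> c = 5; heap: [0-4 ALLOC][5-14 ALLOC][15-41 FREE]
Op 5: free(c) -> (freed c); heap: [0-4 ALLOC][5-41 FREE]
Op 6: d = malloc(5) -> d = 5; heap: [0-4 ALLOC][5-9 ALLOC][10-41 FREE]
free(d): d = 5 -> block [5-9 ALLOC]; mark free, coalesce with adjacent free neighbors -> [0-4 ALLOC][5-41 FREE]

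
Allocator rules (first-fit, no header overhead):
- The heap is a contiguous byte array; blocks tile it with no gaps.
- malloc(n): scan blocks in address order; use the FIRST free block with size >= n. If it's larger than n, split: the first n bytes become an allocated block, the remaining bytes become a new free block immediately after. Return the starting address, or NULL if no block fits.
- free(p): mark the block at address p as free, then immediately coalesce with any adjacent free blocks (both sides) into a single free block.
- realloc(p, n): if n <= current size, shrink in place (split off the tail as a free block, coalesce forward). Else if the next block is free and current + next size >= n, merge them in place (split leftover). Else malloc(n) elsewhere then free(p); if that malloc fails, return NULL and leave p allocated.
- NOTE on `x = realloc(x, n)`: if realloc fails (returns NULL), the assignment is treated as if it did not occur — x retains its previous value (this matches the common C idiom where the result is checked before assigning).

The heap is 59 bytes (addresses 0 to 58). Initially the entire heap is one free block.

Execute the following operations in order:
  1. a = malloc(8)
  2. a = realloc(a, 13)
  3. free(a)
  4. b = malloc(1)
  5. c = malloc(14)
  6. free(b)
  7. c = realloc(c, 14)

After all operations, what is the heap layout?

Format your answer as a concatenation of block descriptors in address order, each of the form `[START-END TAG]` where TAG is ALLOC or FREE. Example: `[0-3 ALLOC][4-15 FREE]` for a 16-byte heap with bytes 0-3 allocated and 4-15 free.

Op 1: a = malloc(8) -> a = 0; heap: [0-7 ALLOC][8-58 FREE]
Op 2: a = realloc(a, 13) -> a = 0; heap: [0-12 ALLOC][13-58 FREE]
Op 3: free(a) -> (freed a); heap: [0-58 FREE]
Op 4: b = malloc(1) -> b = 0; heap: [0-0 ALLOC][1-58 FREE]
Op 5: c = malloc(14) -> c = 1; heap: [0-0 ALLOC][1-14 ALLOC][15-58 FREE]
Op 6: free(b) -> (freed b); heap: [0-0 FREE][1-14 ALLOC][15-58 FREE]
Op 7: c = realloc(c, 14) -> c = 1; heap: [0-0 FREE][1-14 ALLOC][15-58 FREE]

Answer: [0-0 FREE][1-14 ALLOC][15-58 FREE]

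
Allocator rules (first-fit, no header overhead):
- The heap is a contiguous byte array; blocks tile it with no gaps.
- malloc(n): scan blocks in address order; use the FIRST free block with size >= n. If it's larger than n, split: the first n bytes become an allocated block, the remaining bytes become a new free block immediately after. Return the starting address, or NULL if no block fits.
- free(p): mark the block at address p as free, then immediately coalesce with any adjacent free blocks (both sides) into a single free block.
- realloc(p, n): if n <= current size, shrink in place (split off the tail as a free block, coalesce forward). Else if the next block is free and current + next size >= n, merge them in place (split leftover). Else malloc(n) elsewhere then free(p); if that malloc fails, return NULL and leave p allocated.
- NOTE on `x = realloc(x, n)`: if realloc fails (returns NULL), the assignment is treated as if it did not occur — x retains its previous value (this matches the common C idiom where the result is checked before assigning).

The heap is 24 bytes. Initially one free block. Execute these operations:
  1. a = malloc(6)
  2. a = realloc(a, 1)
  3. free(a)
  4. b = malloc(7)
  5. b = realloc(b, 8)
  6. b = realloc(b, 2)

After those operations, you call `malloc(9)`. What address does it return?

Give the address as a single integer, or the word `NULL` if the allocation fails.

Answer: 2

Derivation:
Op 1: a = malloc(6) -> a = 0; heap: [0-5 ALLOC][6-23 FREE]
Op 2: a = realloc(a, 1) -> a = 0; heap: [0-0 ALLOC][1-23 FREE]
Op 3: free(a) -> (freed a); heap: [0-23 FREE]
Op 4: b = malloc(7) -> b = 0; heap: [0-6 ALLOC][7-23 FREE]
Op 5: b = realloc(b, 8) -> b = 0; heap: [0-7 ALLOC][8-23 FREE]
Op 6: b = realloc(b, 2) -> b = 0; heap: [0-1 ALLOC][2-23 FREE]
malloc(9): first-fit scan over [0-1 ALLOC][2-23 FREE] -> 2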